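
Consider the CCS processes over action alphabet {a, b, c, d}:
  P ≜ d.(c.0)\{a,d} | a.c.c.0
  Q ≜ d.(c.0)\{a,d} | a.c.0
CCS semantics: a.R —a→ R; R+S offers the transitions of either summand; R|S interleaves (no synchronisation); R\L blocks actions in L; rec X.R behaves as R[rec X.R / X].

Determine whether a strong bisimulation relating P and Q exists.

NO

LTS(P): 12 reachable states
  p0 = d.(c.0)\{a,d} | a.c.c.0 → =a=> p1, =d=> p2
  p1 = d.(c.0)\{a,d} | c.c.0 → =c=> p3, =d=> p4
  p2 = (c.0)\{a,d} | a.c.c.0 → =a=> p4, =c=> p5
  p3 = d.(c.0)\{a,d} | c.0 → =c=> p6, =d=> p7
  p4 = (c.0)\{a,d} | c.c.0 → =c=> p7, =c=> p8
  p5 = 0\{a,d} | a.c.c.0 → =a=> p8
  p6 = d.(c.0)\{a,d} | 0 → =d=> p9
  p7 = (c.0)\{a,d} | c.0 → =c=> p10, =c=> p9
  p8 = 0\{a,d} | c.c.0 → =c=> p10
  p9 = (c.0)\{a,d} | 0 → =c=> p11
  p10 = 0\{a,d} | c.0 → =c=> p11
  p11 = 0\{a,d} | 0 → stopped
LTS(Q): 9 reachable states
  q0 = d.(c.0)\{a,d} | a.c.0 → =a=> q1, =d=> q2
  q1 = d.(c.0)\{a,d} | c.0 → =c=> q3, =d=> q4
  q2 = (c.0)\{a,d} | a.c.0 → =a=> q4, =c=> q5
  q3 = d.(c.0)\{a,d} | 0 → =d=> q6
  q4 = (c.0)\{a,d} | c.0 → =c=> q6, =c=> q7
  q5 = 0\{a,d} | a.c.0 → =a=> q7
  q6 = (c.0)\{a,d} | 0 → =c=> q8
  q7 = 0\{a,d} | c.0 → =c=> q8
  q8 = 0\{a,d} | 0 → stopped
Bisimilarity quotient blocks:
  B0 = {p0}
  B1 = {p2}
  B2 = {p4}
  B3 = {p7, p8, q4}
  B4 = {p10, p9, q6, q7}
  B5 = {p11, q8}
  B6 = {p5}
  B7 = {p1}
  B8 = {p3, q1}
  B9 = {p6, q3}
  B10 = {q0}
  B11 = {q2}
  B12 = {q5}
p0 ∈ B0, q0 ∈ B10 → different blocks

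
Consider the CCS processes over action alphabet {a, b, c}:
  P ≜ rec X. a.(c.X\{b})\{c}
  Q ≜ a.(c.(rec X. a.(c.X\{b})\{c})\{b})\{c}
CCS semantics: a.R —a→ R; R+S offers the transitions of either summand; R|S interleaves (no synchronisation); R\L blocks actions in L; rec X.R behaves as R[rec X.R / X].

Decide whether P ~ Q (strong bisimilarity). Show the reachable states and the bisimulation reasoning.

bisimilar

P's transition system — 2 states:
  u0 = rec X. a.(c.X\{b})\{c} has moves --a--▸ u1
  u1 = (c.(rec X. a.(c.X\{b})\{c})\{b})\{c} has moves ∅
Q's transition system — 2 states:
  v0 = a.(c.(rec X. a.(c.X\{b})\{c})\{b})\{c} has moves --a--▸ v1
  v1 = (c.(rec X. a.(c.X\{b})\{c})\{b})\{c} has moves ∅
Bisimilarity quotient blocks:
  B0 = {u0, v0}
  B1 = {u1, v1}
u0 ∈ B0, v0 ∈ B0 → same block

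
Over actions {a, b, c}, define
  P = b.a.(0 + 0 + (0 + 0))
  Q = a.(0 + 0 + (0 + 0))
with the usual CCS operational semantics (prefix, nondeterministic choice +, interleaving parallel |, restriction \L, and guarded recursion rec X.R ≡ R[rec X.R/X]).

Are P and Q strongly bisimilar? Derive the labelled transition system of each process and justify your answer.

Reachable graph of P (3 states):
  s0 = b.a.(0 + 0 + (0 + 0)) | —b→ s1
  s1 = a.(0 + 0 + (0 + 0)) | —a→ s2
  s2 = 0 + 0 + (0 + 0) | ·
Reachable graph of Q (2 states):
  t0 = a.(0 + 0 + (0 + 0)) | —a→ t1
  t1 = 0 + 0 + (0 + 0) | ·
Coarsest stable partition (strong bisimilarity classes):
  B0 = {s0}
  B1 = {s1, t0}
  B2 = {s2, t1}
s0 ∈ B0, t0 ∈ B1 → different blocks

NO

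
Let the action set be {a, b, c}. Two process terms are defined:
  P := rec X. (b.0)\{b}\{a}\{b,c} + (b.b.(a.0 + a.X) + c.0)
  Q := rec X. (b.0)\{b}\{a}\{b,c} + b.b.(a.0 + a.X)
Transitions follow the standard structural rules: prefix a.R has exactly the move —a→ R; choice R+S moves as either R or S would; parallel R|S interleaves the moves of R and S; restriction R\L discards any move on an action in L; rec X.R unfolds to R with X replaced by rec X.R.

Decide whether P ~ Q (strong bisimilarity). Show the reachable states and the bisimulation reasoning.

P ≁ Q

P's transition system — 4 states:
  m0 = rec X. (b.0)\{b}\{a}\{b,c} + (b.b.(a.0 + a.X) + c.0) :: —b→ m1, —c→ m2
  m1 = b.(a.0 + a.(rec X. (b.0)\{b}\{a}\{b,c} + (b.b.(a.0 + a.X) + c.0))) :: —b→ m3
  m2 = 0 :: ·
  m3 = a.0 + a.(rec X. (b.0)\{b}\{a}\{b,c} + (b.b.(a.0 + a.X) + c.0)) :: —a→ m0, —a→ m2
Q's transition system — 4 states:
  n0 = rec X. (b.0)\{b}\{a}\{b,c} + b.b.(a.0 + a.X) :: —b→ n1
  n1 = b.(a.0 + a.(rec X. (b.0)\{b}\{a}\{b,c} + b.b.(a.0 + a.X))) :: —b→ n2
  n2 = a.0 + a.(rec X. (b.0)\{b}\{a}\{b,c} + b.b.(a.0 + a.X)) :: —a→ n0, —a→ n3
  n3 = 0 :: ·
Partition-refinement fixed point:
  B0 = {m0}
  B1 = {m1}
  B2 = {m3}
  B3 = {m2, n3}
  B4 = {n0}
  B5 = {n1}
  B6 = {n2}
m0 ∈ B0, n0 ∈ B4 → different blocks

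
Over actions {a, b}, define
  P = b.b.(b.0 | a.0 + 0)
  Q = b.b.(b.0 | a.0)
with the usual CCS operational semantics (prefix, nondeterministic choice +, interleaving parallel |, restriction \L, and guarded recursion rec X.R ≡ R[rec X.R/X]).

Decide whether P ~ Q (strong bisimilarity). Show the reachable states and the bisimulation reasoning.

Reachable graph of P (6 states):
  s0 = b.b.(b.0 | a.0 + 0) :: ··b··> s1
  s1 = b.(b.0 | a.0 + 0) :: ··b··> s2
  s2 = b.0 | a.0 + 0 :: ··a··> s3, ··b··> s4
  s3 = b.0 | 0 :: ··b··> s5
  s4 = 0 | a.0 :: ··a··> s5
  s5 = 0 | 0 :: (no moves)
Reachable graph of Q (6 states):
  t0 = b.b.(b.0 | a.0) :: ··b··> t1
  t1 = b.(b.0 | a.0) :: ··b··> t2
  t2 = b.0 | a.0 :: ··a··> t3, ··b··> t4
  t3 = b.0 | 0 :: ··b··> t5
  t4 = 0 | a.0 :: ··a··> t5
  t5 = 0 | 0 :: (no moves)
Bisimilarity quotient blocks:
  B0 = {s0, t0}
  B1 = {s1, t1}
  B2 = {s2, t2}
  B3 = {s4, t4}
  B4 = {s5, t5}
  B5 = {s3, t3}
s0 ∈ B0, t0 ∈ B0 → same block

P ~ Q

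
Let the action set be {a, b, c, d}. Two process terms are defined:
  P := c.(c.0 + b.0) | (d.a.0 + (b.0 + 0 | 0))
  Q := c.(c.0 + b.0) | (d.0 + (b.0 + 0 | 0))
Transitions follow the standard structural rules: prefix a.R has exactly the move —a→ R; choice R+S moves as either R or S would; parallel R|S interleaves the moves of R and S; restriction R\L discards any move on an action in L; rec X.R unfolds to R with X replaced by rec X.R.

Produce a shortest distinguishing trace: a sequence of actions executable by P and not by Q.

Reachable graph of P (9 states):
  s0 = c.(c.0 + b.0) | (d.a.0 + (b.0 + 0 | 0)) ⊢ --b--▸ s1, --c--▸ s2, --d--▸ s3
  s1 = c.(c.0 + b.0) | 0 ⊢ --c--▸ s4
  s2 = (c.0 + b.0) | (d.a.0 + (b.0 + 0 | 0)) ⊢ --b--▸ s4, --b--▸ s5, --c--▸ s5, --d--▸ s6
  s3 = c.(c.0 + b.0) | a.0 ⊢ --a--▸ s1, --c--▸ s6
  s4 = (c.0 + b.0) | 0 ⊢ --b--▸ s7, --c--▸ s7
  s5 = 0 | (d.a.0 + (b.0 + 0 | 0)) ⊢ --b--▸ s7, --d--▸ s8
  s6 = (c.0 + b.0) | a.0 ⊢ --a--▸ s4, --b--▸ s8, --c--▸ s8
  s7 = 0 | 0 ⊢ deadlocked
  s8 = 0 | a.0 ⊢ --a--▸ s7
Reachable graph of Q (6 states):
  t0 = c.(c.0 + b.0) | (d.0 + (b.0 + 0 | 0)) ⊢ --b--▸ t1, --c--▸ t2, --d--▸ t1
  t1 = c.(c.0 + b.0) | 0 ⊢ --c--▸ t3
  t2 = (c.0 + b.0) | (d.0 + (b.0 + 0 | 0)) ⊢ --b--▸ t3, --b--▸ t4, --c--▸ t4, --d--▸ t3
  t3 = (c.0 + b.0) | 0 ⊢ --b--▸ t5, --c--▸ t5
  t4 = 0 | (d.0 + (b.0 + 0 | 0)) ⊢ --b--▸ t5, --d--▸ t5
  t5 = 0 | 0 ⊢ deadlocked
Run σ = ⟨da⟩ on P: start {s0}
  step 1 (d): {s3}
  step 2 (a): {s1}
  — P admits the full trace.
Run σ = ⟨da⟩ on Q: start {t0}
  step 1 (d): {t1}
  step 2 (a): no successor for Q

da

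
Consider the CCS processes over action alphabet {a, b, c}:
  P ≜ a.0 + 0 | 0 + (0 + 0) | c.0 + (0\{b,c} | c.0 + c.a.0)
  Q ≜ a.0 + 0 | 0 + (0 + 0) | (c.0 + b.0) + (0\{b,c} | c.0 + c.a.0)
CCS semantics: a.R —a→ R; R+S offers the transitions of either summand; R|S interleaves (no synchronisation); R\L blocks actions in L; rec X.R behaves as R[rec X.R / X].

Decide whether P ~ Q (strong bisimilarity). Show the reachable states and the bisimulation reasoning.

NO

P's transition system — 5 states:
  p0 = a.0 + 0 | 0 + (0 + 0) | c.0 + (0\{b,c} | c.0 + c.a.0) → ··a··> p1, ··c··> p2, ··c··> p3, ··c··> p4
  p1 = 0 → ∅
  p2 = (0 + 0) | 0 → ∅
  p3 = 0\{b,c} | 0 → ∅
  p4 = a.0 → ··a··> p1
Q's transition system — 5 states:
  q0 = a.0 + 0 | 0 + (0 + 0) | (c.0 + b.0) + (0\{b,c} | c.0 + c.a.0) → ··a··> q1, ··b··> q2, ··c··> q2, ··c··> q3, ··c··> q4
  q1 = 0 → ∅
  q2 = (0 + 0) | 0 → ∅
  q3 = 0\{b,c} | 0 → ∅
  q4 = a.0 → ··a··> q1
Partition-refinement fixed point:
  B0 = {p0}
  B1 = {p1, p2, p3, q1, q2, q3}
  B2 = {p4, q4}
  B3 = {q0}
p0 ∈ B0, q0 ∈ B3 → different blocks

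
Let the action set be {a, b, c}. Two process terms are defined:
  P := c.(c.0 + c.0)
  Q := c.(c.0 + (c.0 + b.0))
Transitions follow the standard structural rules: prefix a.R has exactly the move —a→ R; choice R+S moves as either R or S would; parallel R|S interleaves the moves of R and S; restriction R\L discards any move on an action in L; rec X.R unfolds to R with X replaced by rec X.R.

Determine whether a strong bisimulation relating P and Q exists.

LTS(P): 3 reachable states
  s0 = c.(c.0 + c.0) → =c=> s1
  s1 = c.0 + c.0 → =c=> s2
  s2 = 0 → (no moves)
LTS(Q): 3 reachable states
  t0 = c.(c.0 + (c.0 + b.0)) → =c=> t1
  t1 = c.0 + (c.0 + b.0) → =b=> t2, =c=> t2
  t2 = 0 → (no moves)
Partition-refinement fixed point:
  B0 = {s0}
  B1 = {s1}
  B2 = {s2, t2}
  B3 = {t0}
  B4 = {t1}
s0 ∈ B0, t0 ∈ B3 → different blocks

P ≁ Q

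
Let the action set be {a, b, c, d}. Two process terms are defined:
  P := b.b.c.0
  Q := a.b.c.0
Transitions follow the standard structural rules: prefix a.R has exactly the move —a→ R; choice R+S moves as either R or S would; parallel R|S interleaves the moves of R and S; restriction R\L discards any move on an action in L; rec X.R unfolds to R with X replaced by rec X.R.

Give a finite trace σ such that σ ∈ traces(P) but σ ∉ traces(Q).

b

Reachable graph of P (4 states):
  u0 = b.b.c.0 :: =b=> u1
  u1 = b.c.0 :: =b=> u2
  u2 = c.0 :: =c=> u3
  u3 = 0 :: ·
Reachable graph of Q (4 states):
  v0 = a.b.c.0 :: =a=> v1
  v1 = b.c.0 :: =b=> v2
  v2 = c.0 :: =c=> v3
  v3 = 0 :: ·
Run σ = ⟨b⟩ on P: start {u0}
  [1] b ⇒ {u1}
  — P admits the full trace.
Run σ = ⟨b⟩ on Q: start {v0}
  [1] b ⇒ ∅ (Q stuck)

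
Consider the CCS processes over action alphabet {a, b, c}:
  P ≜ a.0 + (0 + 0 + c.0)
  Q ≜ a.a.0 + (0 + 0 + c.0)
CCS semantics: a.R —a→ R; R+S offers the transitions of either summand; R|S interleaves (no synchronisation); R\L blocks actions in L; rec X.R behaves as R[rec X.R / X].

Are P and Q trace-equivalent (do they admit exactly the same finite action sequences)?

Reachable graph of P (2 states):
  u0 = a.0 + (0 + 0 + c.0) :: -a-> u1, -c-> u1
  u1 = 0 :: ·
Reachable graph of Q (3 states):
  v0 = a.a.0 + (0 + 0 + c.0) :: -a-> v1, -c-> v2
  v1 = a.0 :: -a-> v2
  v2 = 0 :: ·
Executing aa from Q (initial set {v0}):
  after a @ step 1: {v1}
  after a @ step 2: {v2}
  Q completes σ.
Executing aa from P (initial set {u0}):
  after a @ step 1: {u1}
  after a @ step 2: ∅  — P cannot continue

trace-distinct — witness ⟨aa⟩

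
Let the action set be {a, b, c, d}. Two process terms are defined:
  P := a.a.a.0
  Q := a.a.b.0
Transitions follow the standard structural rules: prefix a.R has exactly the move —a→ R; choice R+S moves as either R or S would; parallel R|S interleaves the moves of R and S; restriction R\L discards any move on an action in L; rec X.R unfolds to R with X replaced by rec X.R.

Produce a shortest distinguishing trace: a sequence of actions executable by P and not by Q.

aaa

Reachable graph of P (4 states):
  p0 = a.a.a.0 has moves ··a··> p1
  p1 = a.a.0 has moves ··a··> p2
  p2 = a.0 has moves ··a··> p3
  p3 = 0 has moves (no moves)
Reachable graph of Q (4 states):
  q0 = a.a.b.0 has moves ··a··> q1
  q1 = a.b.0 has moves ··a··> q2
  q2 = b.0 has moves ··b··> q3
  q3 = 0 has moves (no moves)
Run σ = ⟨aaa⟩ on P: start {p0}
  step 1 (a): {p1}
  step 2 (a): {p2}
  step 3 (a): {p3}
  ✓ P
Run σ = ⟨aaa⟩ on Q: start {q0}
  step 1 (a): {q1}
  step 2 (a): {q2}
  step 3 (a): no successor for Q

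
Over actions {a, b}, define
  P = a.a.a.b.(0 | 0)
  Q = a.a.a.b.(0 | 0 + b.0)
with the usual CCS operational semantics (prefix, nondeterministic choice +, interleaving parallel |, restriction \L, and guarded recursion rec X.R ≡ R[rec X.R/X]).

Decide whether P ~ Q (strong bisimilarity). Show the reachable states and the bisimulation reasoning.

LTS(P): 5 reachable states
  u0 = a.a.a.b.(0 | 0) has moves --a--▸ u1
  u1 = a.a.b.(0 | 0) has moves --a--▸ u2
  u2 = a.b.(0 | 0) has moves --a--▸ u3
  u3 = b.(0 | 0) has moves --b--▸ u4
  u4 = 0 | 0 has moves ∅
LTS(Q): 6 reachable states
  v0 = a.a.a.b.(0 | 0 + b.0) has moves --a--▸ v1
  v1 = a.a.b.(0 | 0 + b.0) has moves --a--▸ v2
  v2 = a.b.(0 | 0 + b.0) has moves --a--▸ v3
  v3 = b.(0 | 0 + b.0) has moves --b--▸ v4
  v4 = 0 | 0 + b.0 has moves --b--▸ v5
  v5 = 0 has moves ∅
Partition-refinement fixed point:
  B0 = {u0}
  B1 = {u1}
  B2 = {u2}
  B3 = {u3, v4}
  B4 = {u4, v5}
  B5 = {v0}
  B6 = {v1}
  B7 = {v2}
  B8 = {v3}
u0 ∈ B0, v0 ∈ B5 → different blocks

NO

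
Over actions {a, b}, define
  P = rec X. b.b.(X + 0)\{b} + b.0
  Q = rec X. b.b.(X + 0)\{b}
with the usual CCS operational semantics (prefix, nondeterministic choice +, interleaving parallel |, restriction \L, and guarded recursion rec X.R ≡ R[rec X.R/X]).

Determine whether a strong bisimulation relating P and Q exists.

Reachable graph of P (4 states):
  u0 = rec X. b.b.(X + 0)\{b} + b.0 | -b-> u1, -b-> u2
  u1 = 0 | ∅
  u2 = b.((rec X. b.b.(X + 0)\{b} + b.0) + 0)\{b} | -b-> u3
  u3 = ((rec X. b.b.(X + 0)\{b} + b.0) + 0)\{b} | ∅
Reachable graph of Q (3 states):
  v0 = rec X. b.b.(X + 0)\{b} | -b-> v1
  v1 = b.((rec X. b.b.(X + 0)\{b}) + 0)\{b} | -b-> v2
  v2 = ((rec X. b.b.(X + 0)\{b}) + 0)\{b} | ∅
Partition-refinement fixed point:
  B0 = {u0}
  B1 = {u2, v1}
  B2 = {u1, u3, v2}
  B3 = {v0}
u0 ∈ B0, v0 ∈ B3 → different blocks

not bisimilar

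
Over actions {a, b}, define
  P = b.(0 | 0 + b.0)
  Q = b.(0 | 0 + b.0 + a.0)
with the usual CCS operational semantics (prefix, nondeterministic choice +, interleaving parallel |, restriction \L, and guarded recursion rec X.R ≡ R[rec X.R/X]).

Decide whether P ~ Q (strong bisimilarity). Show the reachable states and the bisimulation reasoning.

LTS(P): 3 reachable states
  s0 = b.(0 | 0 + b.0) | =b=> s1
  s1 = 0 | 0 + b.0 | =b=> s2
  s2 = 0 | (no moves)
LTS(Q): 3 reachable states
  t0 = b.(0 | 0 + b.0 + a.0) | =b=> t1
  t1 = 0 | 0 + b.0 + a.0 | =a=> t2, =b=> t2
  t2 = 0 | (no moves)
Coarsest stable partition (strong bisimilarity classes):
  B0 = {s0}
  B1 = {s1}
  B2 = {s2, t2}
  B3 = {t0}
  B4 = {t1}
s0 ∈ B0, t0 ∈ B3 → different blocks

P ≁ Q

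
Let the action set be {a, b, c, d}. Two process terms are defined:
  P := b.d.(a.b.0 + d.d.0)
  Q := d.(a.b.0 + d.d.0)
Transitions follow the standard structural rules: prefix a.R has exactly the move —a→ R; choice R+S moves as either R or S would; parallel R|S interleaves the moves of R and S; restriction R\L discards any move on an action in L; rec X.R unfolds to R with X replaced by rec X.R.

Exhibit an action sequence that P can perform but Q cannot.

b

LTS(P): 6 reachable states
  u0 = b.d.(a.b.0 + d.d.0) | -b-> u1
  u1 = d.(a.b.0 + d.d.0) | -d-> u2
  u2 = a.b.0 + d.d.0 | -a-> u3, -d-> u4
  u3 = b.0 | -b-> u5
  u4 = d.0 | -d-> u5
  u5 = 0 | ·
LTS(Q): 5 reachable states
  v0 = d.(a.b.0 + d.d.0) | -d-> v1
  v1 = a.b.0 + d.d.0 | -a-> v2, -d-> v3
  v2 = b.0 | -b-> v4
  v3 = d.0 | -d-> v4
  v4 = 0 | ·
Executing b from P (initial set {u0}):
  step 1 (b): {u1}
  — P admits the full trace.
Executing b from Q (initial set {v0}):
  step 1 (b): ∅ (Q stuck)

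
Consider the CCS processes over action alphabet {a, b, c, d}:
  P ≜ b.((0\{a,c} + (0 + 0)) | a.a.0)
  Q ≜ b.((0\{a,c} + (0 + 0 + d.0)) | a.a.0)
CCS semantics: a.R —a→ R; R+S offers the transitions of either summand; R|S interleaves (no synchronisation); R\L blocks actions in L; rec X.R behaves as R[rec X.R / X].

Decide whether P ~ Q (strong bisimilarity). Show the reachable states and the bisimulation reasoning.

P's transition system — 4 states:
  p0 = b.((0\{a,c} + (0 + 0)) | a.a.0) ⊢ --b--▸ p1
  p1 = (0\{a,c} + (0 + 0)) | a.a.0 ⊢ --a--▸ p2
  p2 = (0\{a,c} + (0 + 0)) | a.0 ⊢ --a--▸ p3
  p3 = (0\{a,c} + (0 + 0)) | 0 ⊢ (no moves)
Q's transition system — 7 states:
  q0 = b.((0\{a,c} + (0 + 0 + d.0)) | a.a.0) ⊢ --b--▸ q1
  q1 = (0\{a,c} + (0 + 0 + d.0)) | a.a.0 ⊢ --a--▸ q2, --d--▸ q3
  q2 = (0\{a,c} + (0 + 0 + d.0)) | a.0 ⊢ --a--▸ q4, --d--▸ q5
  q3 = 0 | a.a.0 ⊢ --a--▸ q5
  q4 = (0\{a,c} + (0 + 0 + d.0)) | 0 ⊢ --d--▸ q6
  q5 = 0 | a.0 ⊢ --a--▸ q6
  q6 = 0 | 0 ⊢ (no moves)
Partition-refinement fixed point:
  B0 = {p0}
  B1 = {p1, q3}
  B2 = {p2, q5}
  B3 = {p3, q6}
  B4 = {q0}
  B5 = {q1}
  B6 = {q2}
  B7 = {q4}
p0 ∈ B0, q0 ∈ B4 → different blocks

NO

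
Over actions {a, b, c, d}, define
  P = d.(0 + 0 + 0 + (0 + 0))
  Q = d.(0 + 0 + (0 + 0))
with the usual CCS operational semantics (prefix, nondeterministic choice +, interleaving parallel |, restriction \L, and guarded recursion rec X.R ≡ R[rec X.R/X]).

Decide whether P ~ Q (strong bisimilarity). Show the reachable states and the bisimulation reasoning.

LTS(P): 2 reachable states
  s0 = d.(0 + 0 + 0 + (0 + 0)) :: ··d··> s1
  s1 = 0 + 0 + 0 + (0 + 0) :: ·
LTS(Q): 2 reachable states
  t0 = d.(0 + 0 + (0 + 0)) :: ··d··> t1
  t1 = 0 + 0 + (0 + 0) :: ·
Partition-refinement fixed point:
  B0 = {s0, t0}
  B1 = {s1, t1}
s0 ∈ B0, t0 ∈ B0 → same block

YES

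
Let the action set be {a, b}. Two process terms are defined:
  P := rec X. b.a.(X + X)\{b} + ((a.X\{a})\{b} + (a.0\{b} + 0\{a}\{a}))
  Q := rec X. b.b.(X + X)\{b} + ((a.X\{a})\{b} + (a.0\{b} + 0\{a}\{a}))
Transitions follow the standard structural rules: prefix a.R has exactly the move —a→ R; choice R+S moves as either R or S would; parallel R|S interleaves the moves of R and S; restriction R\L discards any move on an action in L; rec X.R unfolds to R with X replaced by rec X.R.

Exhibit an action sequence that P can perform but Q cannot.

ba

Reachable graph of P (7 states):
  m0 = rec X. b.a.(X + X)\{b} + ((a.X\{a})\{b} + (a.0\{b} + 0\{a}\{a})) → —a→ m1, —a→ m2, —b→ m3
  m1 = (rec X. b.a.(X + X)\{b} + ((a.X\{a})\{b} + (a.0\{b} + 0\{a}\{a})))\{a}\{b} → ∅
  m2 = 0\{b} → ∅
  m3 = a.((rec X. b.a.(X + X)\{b} + ((a.X\{a})\{b} + (a.0\{b} + 0\{a}\{a}))) + (rec X. b.a.(X + X)\{b} + ((a.X\{a})\{b} + (a.0\{b} + 0\{a}\{a}))))\{b} → —a→ m4
  m4 = ((rec X. b.a.(X + X)\{b} + ((a.X\{a})\{b} + (a.0\{b} + 0\{a}\{a}))) + (rec X. b.a.(X + X)\{b} + ((a.X\{a})\{b} + (a.0\{b} + 0\{a}\{a}))))\{b} → —a→ m5, —a→ m6
  m5 = (rec X. b.a.(X + X)\{b} + ((a.X\{a})\{b} + (a.0\{b} + 0\{a}\{a})))\{a}\{b}\{b} → ∅
  m6 = 0\{b}\{b} → ∅
Reachable graph of Q (7 states):
  n0 = rec X. b.b.(X + X)\{b} + ((a.X\{a})\{b} + (a.0\{b} + 0\{a}\{a})) → —a→ n1, —a→ n2, —b→ n3
  n1 = (rec X. b.b.(X + X)\{b} + ((a.X\{a})\{b} + (a.0\{b} + 0\{a}\{a})))\{a}\{b} → ∅
  n2 = 0\{b} → ∅
  n3 = b.((rec X. b.b.(X + X)\{b} + ((a.X\{a})\{b} + (a.0\{b} + 0\{a}\{a}))) + (rec X. b.b.(X + X)\{b} + ((a.X\{a})\{b} + (a.0\{b} + 0\{a}\{a}))))\{b} → —b→ n4
  n4 = ((rec X. b.b.(X + X)\{b} + ((a.X\{a})\{b} + (a.0\{b} + 0\{a}\{a}))) + (rec X. b.b.(X + X)\{b} + ((a.X\{a})\{b} + (a.0\{b} + 0\{a}\{a}))))\{b} → —a→ n5, —a→ n6
  n5 = (rec X. b.b.(X + X)\{b} + ((a.X\{a})\{b} + (a.0\{b} + 0\{a}\{a})))\{a}\{b}\{b} → ∅
  n6 = 0\{b}\{b} → ∅
Run σ = ⟨ba⟩ on P: start {m0}
  after b @ step 1: {m3}
  after a @ step 2: {m4}
  P completes σ.
Run σ = ⟨ba⟩ on Q: start {n0}
  after b @ step 1: {n3}
  after a @ step 2: no successor for Q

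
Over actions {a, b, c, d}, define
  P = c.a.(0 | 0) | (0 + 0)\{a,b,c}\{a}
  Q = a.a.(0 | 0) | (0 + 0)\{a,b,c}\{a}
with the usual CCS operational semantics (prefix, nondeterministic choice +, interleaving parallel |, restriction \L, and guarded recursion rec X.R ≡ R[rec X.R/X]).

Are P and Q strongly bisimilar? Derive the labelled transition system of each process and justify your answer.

LTS(P): 3 reachable states
  u0 = c.a.(0 | 0) | (0 + 0)\{a,b,c}\{a} has moves ··c··> u1
  u1 = a.(0 | 0) | (0 + 0)\{a,b,c}\{a} has moves ··a··> u2
  u2 = 0 | 0 | (0 + 0)\{a,b,c}\{a} has moves (no moves)
LTS(Q): 3 reachable states
  v0 = a.a.(0 | 0) | (0 + 0)\{a,b,c}\{a} has moves ··a··> v1
  v1 = a.(0 | 0) | (0 + 0)\{a,b,c}\{a} has moves ··a··> v2
  v2 = 0 | 0 | (0 + 0)\{a,b,c}\{a} has moves (no moves)
Coarsest stable partition (strong bisimilarity classes):
  B0 = {u0}
  B1 = {u1, v1}
  B2 = {u2, v2}
  B3 = {v0}
u0 ∈ B0, v0 ∈ B3 → different blocks

not bisimilar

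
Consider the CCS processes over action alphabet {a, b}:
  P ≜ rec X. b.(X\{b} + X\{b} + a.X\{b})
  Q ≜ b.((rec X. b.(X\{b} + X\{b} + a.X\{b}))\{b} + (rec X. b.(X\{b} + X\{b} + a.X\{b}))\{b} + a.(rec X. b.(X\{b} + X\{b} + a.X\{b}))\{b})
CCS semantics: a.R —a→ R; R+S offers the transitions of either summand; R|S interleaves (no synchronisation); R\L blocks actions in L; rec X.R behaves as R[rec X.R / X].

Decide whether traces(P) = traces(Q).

traces(P) = traces(Q)

Reachable graph of P (3 states):
  p0 = rec X. b.(X\{b} + X\{b} + a.X\{b}) | --b--▸ p1
  p1 = (rec X. b.(X\{b} + X\{b} + a.X\{b}))\{b} + (rec X. b.(X\{b} + X\{b} + a.X\{b}))\{b} + a.(rec X. b.(X\{b} + X\{b} + a.X\{b}))\{b} | --a--▸ p2
  p2 = (rec X. b.(X\{b} + X\{b} + a.X\{b}))\{b} | ·
Reachable graph of Q (3 states):
  q0 = b.((rec X. b.(X\{b} + X\{b} + a.X\{b}))\{b} + (rec X. b.(X\{b} + X\{b} + a.X\{b}))\{b} + a.(rec X. b.(X\{b} + X\{b} + a.X\{b}))\{b}) | --b--▸ q1
  q1 = (rec X. b.(X\{b} + X\{b} + a.X\{b}))\{b} + (rec X. b.(X\{b} + X\{b} + a.X\{b}))\{b} + a.(rec X. b.(X\{b} + X\{b} + a.X\{b}))\{b} | --a--▸ q2
  q2 = (rec X. b.(X\{b} + X\{b} + a.X\{b}))\{b} | ·
Bisimilarity quotient blocks:
  B0 = {p0, q0}
  B1 = {p1, q1}
  B2 = {p2, q2}
p0 ∈ B0, q0 ∈ B0 → same block
Bisimilar ⇒ trace-equivalent.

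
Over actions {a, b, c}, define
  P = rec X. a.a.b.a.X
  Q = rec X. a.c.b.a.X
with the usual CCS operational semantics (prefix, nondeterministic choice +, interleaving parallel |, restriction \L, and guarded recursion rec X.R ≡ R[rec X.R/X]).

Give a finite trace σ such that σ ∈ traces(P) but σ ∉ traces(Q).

aa

Reachable graph of P (4 states):
  m0 = rec X. a.a.b.a.X → =a=> m1
  m1 = a.b.a.(rec X. a.a.b.a.X) → =a=> m2
  m2 = b.a.(rec X. a.a.b.a.X) → =b=> m3
  m3 = a.(rec X. a.a.b.a.X) → =a=> m0
Reachable graph of Q (4 states):
  n0 = rec X. a.c.b.a.X → =a=> n1
  n1 = c.b.a.(rec X. a.c.b.a.X) → =c=> n2
  n2 = b.a.(rec X. a.c.b.a.X) → =b=> n3
  n3 = a.(rec X. a.c.b.a.X) → =a=> n0
Trace ⟨aa⟩ through P, begin at {m0}:
  after a @ step 1: {m1}
  after a @ step 2: {m2}
  — P admits the full trace.
Trace ⟨aa⟩ through Q, begin at {n0}:
  after a @ step 1: {n1}
  after a @ step 2: ∅  — Q cannot continue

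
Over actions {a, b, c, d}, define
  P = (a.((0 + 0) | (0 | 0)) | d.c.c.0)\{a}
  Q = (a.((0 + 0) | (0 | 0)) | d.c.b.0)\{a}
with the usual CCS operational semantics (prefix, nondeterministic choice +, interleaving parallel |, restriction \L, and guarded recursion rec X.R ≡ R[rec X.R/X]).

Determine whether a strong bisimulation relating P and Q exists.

NO

P's transition system — 4 states:
  u0 = (a.((0 + 0) | (0 | 0)) | d.c.c.0)\{a} | -d-> u1
  u1 = (a.((0 + 0) | (0 | 0)) | c.c.0)\{a} | -c-> u2
  u2 = (a.((0 + 0) | (0 | 0)) | c.0)\{a} | -c-> u3
  u3 = (a.((0 + 0) | (0 | 0)) | 0)\{a} | stopped
Q's transition system — 4 states:
  v0 = (a.((0 + 0) | (0 | 0)) | d.c.b.0)\{a} | -d-> v1
  v1 = (a.((0 + 0) | (0 | 0)) | c.b.0)\{a} | -c-> v2
  v2 = (a.((0 + 0) | (0 | 0)) | b.0)\{a} | -b-> v3
  v3 = (a.((0 + 0) | (0 | 0)) | 0)\{a} | stopped
Partition-refinement fixed point:
  B0 = {u0}
  B1 = {u1}
  B2 = {u2}
  B3 = {u3, v3}
  B4 = {v0}
  B5 = {v1}
  B6 = {v2}
u0 ∈ B0, v0 ∈ B4 → different blocks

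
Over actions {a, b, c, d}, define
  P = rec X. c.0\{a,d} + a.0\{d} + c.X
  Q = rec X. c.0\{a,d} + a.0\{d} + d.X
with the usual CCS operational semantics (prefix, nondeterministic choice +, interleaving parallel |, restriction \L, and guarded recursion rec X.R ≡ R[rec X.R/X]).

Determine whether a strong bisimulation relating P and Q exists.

Reachable graph of P (3 states):
  m0 = rec X. c.0\{a,d} + a.0\{d} + c.X :: ··a··> m1, ··c··> m0, ··c··> m2
  m1 = 0\{d} :: deadlocked
  m2 = 0\{a,d} :: deadlocked
Reachable graph of Q (3 states):
  n0 = rec X. c.0\{a,d} + a.0\{d} + d.X :: ··a··> n1, ··c··> n2, ··d··> n0
  n1 = 0\{d} :: deadlocked
  n2 = 0\{a,d} :: deadlocked
Bisimilarity quotient blocks:
  B0 = {m0}
  B1 = {m1, m2, n1, n2}
  B2 = {n0}
m0 ∈ B0, n0 ∈ B2 → different blocks

not bisimilar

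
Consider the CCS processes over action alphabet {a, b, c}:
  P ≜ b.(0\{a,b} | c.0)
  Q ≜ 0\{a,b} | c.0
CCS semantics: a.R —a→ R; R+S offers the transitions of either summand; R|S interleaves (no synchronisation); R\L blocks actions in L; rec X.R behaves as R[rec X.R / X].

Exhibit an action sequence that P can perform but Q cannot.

b

Reachable graph of P (3 states):
  p0 = b.(0\{a,b} | c.0) → --b--▸ p1
  p1 = 0\{a,b} | c.0 → --c--▸ p2
  p2 = 0\{a,b} | 0 → stopped
Reachable graph of Q (2 states):
  q0 = 0\{a,b} | c.0 → --c--▸ q1
  q1 = 0\{a,b} | 0 → stopped
Run σ = ⟨b⟩ on P: start {p0}
  [1] b ⇒ {p1}
  ✓ P
Run σ = ⟨b⟩ on Q: start {q0}
  [1] b ⇒ ∅  — Q cannot continue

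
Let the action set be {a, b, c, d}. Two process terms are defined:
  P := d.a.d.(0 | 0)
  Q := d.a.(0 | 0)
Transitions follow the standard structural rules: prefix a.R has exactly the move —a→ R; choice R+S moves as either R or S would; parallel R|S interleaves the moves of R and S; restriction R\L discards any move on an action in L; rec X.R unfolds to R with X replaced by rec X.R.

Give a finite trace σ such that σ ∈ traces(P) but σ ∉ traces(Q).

dad

P's transition system — 4 states:
  u0 = d.a.d.(0 | 0) → ··d··> u1
  u1 = a.d.(0 | 0) → ··a··> u2
  u2 = d.(0 | 0) → ··d··> u3
  u3 = 0 | 0 → deadlocked
Q's transition system — 3 states:
  v0 = d.a.(0 | 0) → ··d··> v1
  v1 = a.(0 | 0) → ··a··> v2
  v2 = 0 | 0 → deadlocked
Run σ = ⟨dad⟩ on P: start {u0}
  after d @ step 1: {u1}
  after a @ step 2: {u2}
  after d @ step 3: {u3}
  — P admits the full trace.
Run σ = ⟨dad⟩ on Q: start {v0}
  after d @ step 1: {v1}
  after a @ step 2: {v2}
  after d @ step 3: ∅  — Q cannot continue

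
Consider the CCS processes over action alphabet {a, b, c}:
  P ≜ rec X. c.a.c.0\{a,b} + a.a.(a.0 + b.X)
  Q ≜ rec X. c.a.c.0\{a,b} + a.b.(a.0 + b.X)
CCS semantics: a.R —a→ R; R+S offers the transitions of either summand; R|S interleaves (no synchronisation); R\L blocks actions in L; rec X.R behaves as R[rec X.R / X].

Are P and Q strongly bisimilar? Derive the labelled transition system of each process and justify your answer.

LTS(P): 7 reachable states
  u0 = rec X. c.a.c.0\{a,b} + a.a.(a.0 + b.X) has moves --a--▸ u1, --c--▸ u2
  u1 = a.(a.0 + b.(rec X. c.a.c.0\{a,b} + a.a.(a.0 + b.X))) has moves --a--▸ u3
  u2 = a.c.0\{a,b} has moves --a--▸ u4
  u3 = a.0 + b.(rec X. c.a.c.0\{a,b} + a.a.(a.0 + b.X)) has moves --a--▸ u5, --b--▸ u0
  u4 = c.0\{a,b} has moves --c--▸ u6
  u5 = 0 has moves ·
  u6 = 0\{a,b} has moves ·
LTS(Q): 7 reachable states
  v0 = rec X. c.a.c.0\{a,b} + a.b.(a.0 + b.X) has moves --a--▸ v1, --c--▸ v2
  v1 = b.(a.0 + b.(rec X. c.a.c.0\{a,b} + a.b.(a.0 + b.X))) has moves --b--▸ v3
  v2 = a.c.0\{a,b} has moves --a--▸ v4
  v3 = a.0 + b.(rec X. c.a.c.0\{a,b} + a.b.(a.0 + b.X)) has moves --a--▸ v5, --b--▸ v0
  v4 = c.0\{a,b} has moves --c--▸ v6
  v5 = 0 has moves ·
  v6 = 0\{a,b} has moves ·
Coarsest stable partition (strong bisimilarity classes):
  B0 = {u0}
  B1 = {u1}
  B2 = {u3}
  B3 = {u5, u6, v5, v6}
  B4 = {u2, v2}
  B5 = {u4, v4}
  B6 = {v0}
  B7 = {v1}
  B8 = {v3}
u0 ∈ B0, v0 ∈ B6 → different blocks

not bisimilar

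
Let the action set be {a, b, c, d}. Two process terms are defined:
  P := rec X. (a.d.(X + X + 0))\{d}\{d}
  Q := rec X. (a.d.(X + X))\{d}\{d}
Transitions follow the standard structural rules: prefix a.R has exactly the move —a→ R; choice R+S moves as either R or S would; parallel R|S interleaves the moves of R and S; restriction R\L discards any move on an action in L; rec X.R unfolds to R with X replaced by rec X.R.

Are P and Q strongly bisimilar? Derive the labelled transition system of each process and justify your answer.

P ~ Q

Reachable graph of P (2 states):
  m0 = rec X. (a.d.(X + X + 0))\{d}\{d} ⊢ ··a··> m1
  m1 = (d.((rec X. (a.d.(X + X + 0))\{d}\{d}) + (rec X. (a.d.(X + X + 0))\{d}\{d}) + 0))\{d}\{d} ⊢ stopped
Reachable graph of Q (2 states):
  n0 = rec X. (a.d.(X + X))\{d}\{d} ⊢ ··a··> n1
  n1 = (d.((rec X. (a.d.(X + X))\{d}\{d}) + (rec X. (a.d.(X + X))\{d}\{d})))\{d}\{d} ⊢ stopped
Coarsest stable partition (strong bisimilarity classes):
  B0 = {m0, n0}
  B1 = {m1, n1}
m0 ∈ B0, n0 ∈ B0 → same block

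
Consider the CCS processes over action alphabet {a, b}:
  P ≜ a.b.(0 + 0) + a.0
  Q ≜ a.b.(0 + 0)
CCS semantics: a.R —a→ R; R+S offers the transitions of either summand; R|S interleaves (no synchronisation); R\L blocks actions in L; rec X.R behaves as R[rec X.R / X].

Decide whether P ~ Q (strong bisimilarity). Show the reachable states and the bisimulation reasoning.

Reachable graph of P (4 states):
  p0 = a.b.(0 + 0) + a.0 | --a--▸ p1, --a--▸ p2
  p1 = 0 | ·
  p2 = b.(0 + 0) | --b--▸ p3
  p3 = 0 + 0 | ·
Reachable graph of Q (3 states):
  q0 = a.b.(0 + 0) | --a--▸ q1
  q1 = b.(0 + 0) | --b--▸ q2
  q2 = 0 + 0 | ·
Coarsest stable partition (strong bisimilarity classes):
  B0 = {p0}
  B1 = {p1, p3, q2}
  B2 = {p2, q1}
  B3 = {q0}
p0 ∈ B0, q0 ∈ B3 → different blocks

P ≁ Q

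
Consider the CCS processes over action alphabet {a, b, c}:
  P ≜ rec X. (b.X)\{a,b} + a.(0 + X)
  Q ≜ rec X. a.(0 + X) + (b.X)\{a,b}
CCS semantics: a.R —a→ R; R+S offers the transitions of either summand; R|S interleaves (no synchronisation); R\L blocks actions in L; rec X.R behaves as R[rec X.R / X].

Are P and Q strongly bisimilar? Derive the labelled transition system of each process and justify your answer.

P ~ Q

Reachable graph of P (2 states):
  p0 = rec X. (b.X)\{a,b} + a.(0 + X) | —a→ p1
  p1 = 0 + (rec X. (b.X)\{a,b} + a.(0 + X)) | —a→ p1
Reachable graph of Q (2 states):
  q0 = rec X. a.(0 + X) + (b.X)\{a,b} | —a→ q1
  q1 = 0 + (rec X. a.(0 + X) + (b.X)\{a,b}) | —a→ q1
Coarsest stable partition (strong bisimilarity classes):
  B0 = {p0, p1, q0, q1}
p0 ∈ B0, q0 ∈ B0 → same block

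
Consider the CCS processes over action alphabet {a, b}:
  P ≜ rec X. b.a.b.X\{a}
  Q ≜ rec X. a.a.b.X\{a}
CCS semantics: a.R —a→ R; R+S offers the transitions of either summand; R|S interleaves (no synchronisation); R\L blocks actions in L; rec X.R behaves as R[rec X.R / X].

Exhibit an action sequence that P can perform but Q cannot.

P's transition system — 5 states:
  u0 = rec X. b.a.b.X\{a} :: =b=> u1
  u1 = a.b.(rec X. b.a.b.X\{a})\{a} :: =a=> u2
  u2 = b.(rec X. b.a.b.X\{a})\{a} :: =b=> u3
  u3 = (rec X. b.a.b.X\{a})\{a} :: =b=> u4
  u4 = (a.b.(rec X. b.a.b.X\{a})\{a})\{a} :: ∅
Q's transition system — 4 states:
  v0 = rec X. a.a.b.X\{a} :: =a=> v1
  v1 = a.b.(rec X. a.a.b.X\{a})\{a} :: =a=> v2
  v2 = b.(rec X. a.a.b.X\{a})\{a} :: =b=> v3
  v3 = (rec X. a.a.b.X\{a})\{a} :: ∅
Run σ = ⟨b⟩ on P: start {u0}
  [1] b ⇒ {u1}
  ✓ P
Run σ = ⟨b⟩ on Q: start {v0}
  [1] b ⇒ ∅ (Q stuck)

b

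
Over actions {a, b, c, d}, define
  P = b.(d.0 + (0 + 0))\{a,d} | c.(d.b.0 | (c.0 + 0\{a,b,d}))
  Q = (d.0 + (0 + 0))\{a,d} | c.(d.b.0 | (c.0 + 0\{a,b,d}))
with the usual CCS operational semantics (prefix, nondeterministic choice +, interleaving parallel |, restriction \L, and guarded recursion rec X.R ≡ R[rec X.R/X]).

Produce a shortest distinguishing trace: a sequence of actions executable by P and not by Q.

Reachable graph of P (14 states):
  u0 = b.(d.0 + (0 + 0))\{a,d} | c.(d.b.0 | (c.0 + 0\{a,b,d})) has moves =b=> u1, =c=> u2
  u1 = (d.0 + (0 + 0))\{a,d} | c.(d.b.0 | (c.0 + 0\{a,b,d})) has moves =c=> u3
  u2 = b.(d.0 + (0 + 0))\{a,d} | (d.b.0 | (c.0 + 0\{a,b,d})) has moves =b=> u3, =c=> u4, =d=> u5
  u3 = (d.0 + (0 + 0))\{a,d} | (d.b.0 | (c.0 + 0\{a,b,d})) has moves =c=> u6, =d=> u7
  u4 = b.(d.0 + (0 + 0))\{a,d} | (d.b.0 | 0) has moves =b=> u6, =d=> u8
  u5 = b.(d.0 + (0 + 0))\{a,d} | (b.0 | (c.0 + 0\{a,b,d})) has moves =b=> u7, =b=> u9, =c=> u8
  u6 = (d.0 + (0 + 0))\{a,d} | (d.b.0 | 0) has moves =d=> u10
  u7 = (d.0 + (0 + 0))\{a,d} | (b.0 | (c.0 + 0\{a,b,d})) has moves =b=> u11, =c=> u10
  u8 = b.(d.0 + (0 + 0))\{a,d} | (b.0 | 0) has moves =b=> u10, =b=> u12
  u9 = b.(d.0 + (0 + 0))\{a,d} | (0 | (c.0 + 0\{a,b,d})) has moves =b=> u11, =c=> u12
  u10 = (d.0 + (0 + 0))\{a,d} | (b.0 | 0) has moves =b=> u13
  u11 = (d.0 + (0 + 0))\{a,d} | (0 | (c.0 + 0\{a,b,d})) has moves =c=> u13
  u12 = b.(d.0 + (0 + 0))\{a,d} | (0 | 0) has moves =b=> u13
  u13 = (d.0 + (0 + 0))\{a,d} | (0 | 0) has moves stopped
Reachable graph of Q (7 states):
  v0 = (d.0 + (0 + 0))\{a,d} | c.(d.b.0 | (c.0 + 0\{a,b,d})) has moves =c=> v1
  v1 = (d.0 + (0 + 0))\{a,d} | (d.b.0 | (c.0 + 0\{a,b,d})) has moves =c=> v2, =d=> v3
  v2 = (d.0 + (0 + 0))\{a,d} | (d.b.0 | 0) has moves =d=> v4
  v3 = (d.0 + (0 + 0))\{a,d} | (b.0 | (c.0 + 0\{a,b,d})) has moves =b=> v5, =c=> v4
  v4 = (d.0 + (0 + 0))\{a,d} | (b.0 | 0) has moves =b=> v6
  v5 = (d.0 + (0 + 0))\{a,d} | (0 | (c.0 + 0\{a,b,d})) has moves =c=> v6
  v6 = (d.0 + (0 + 0))\{a,d} | (0 | 0) has moves stopped
Executing b from P (initial set {u0}):
  after b @ step 1: {u1}
  ✓ P
Executing b from Q (initial set {v0}):
  after b @ step 1: no successor for Q

b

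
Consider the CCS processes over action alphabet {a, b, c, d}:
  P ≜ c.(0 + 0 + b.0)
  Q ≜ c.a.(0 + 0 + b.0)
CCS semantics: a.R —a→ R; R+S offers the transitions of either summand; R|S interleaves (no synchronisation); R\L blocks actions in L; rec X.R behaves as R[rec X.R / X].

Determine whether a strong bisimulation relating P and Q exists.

LTS(P): 3 reachable states
  u0 = c.(0 + 0 + b.0) → —c→ u1
  u1 = 0 + 0 + b.0 → —b→ u2
  u2 = 0 → stopped
LTS(Q): 4 reachable states
  v0 = c.a.(0 + 0 + b.0) → —c→ v1
  v1 = a.(0 + 0 + b.0) → —a→ v2
  v2 = 0 + 0 + b.0 → —b→ v3
  v3 = 0 → stopped
Bisimilarity quotient blocks:
  B0 = {u0}
  B1 = {u1, v2}
  B2 = {u2, v3}
  B3 = {v0}
  B4 = {v1}
u0 ∈ B0, v0 ∈ B3 → different blocks

NO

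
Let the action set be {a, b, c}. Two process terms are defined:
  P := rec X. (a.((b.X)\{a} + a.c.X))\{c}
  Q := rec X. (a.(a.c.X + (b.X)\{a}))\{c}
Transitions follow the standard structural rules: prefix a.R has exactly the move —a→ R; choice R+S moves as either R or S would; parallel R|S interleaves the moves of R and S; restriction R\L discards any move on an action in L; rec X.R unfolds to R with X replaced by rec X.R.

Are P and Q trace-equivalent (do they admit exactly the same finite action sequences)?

trace-equivalent

P's transition system — 4 states:
  p0 = rec X. (a.((b.X)\{a} + a.c.X))\{c} | --a--▸ p1
  p1 = ((b.(rec X. (a.((b.X)\{a} + a.c.X))\{c}))\{a} + a.c.(rec X. (a.((b.X)\{a} + a.c.X))\{c}))\{c} | --a--▸ p2, --b--▸ p3
  p2 = (c.(rec X. (a.((b.X)\{a} + a.c.X))\{c}))\{c} | ∅
  p3 = (rec X. (a.((b.X)\{a} + a.c.X))\{c})\{a}\{c} | ∅
Q's transition system — 4 states:
  q0 = rec X. (a.(a.c.X + (b.X)\{a}))\{c} | --a--▸ q1
  q1 = (a.c.(rec X. (a.(a.c.X + (b.X)\{a}))\{c}) + (b.(rec X. (a.(a.c.X + (b.X)\{a}))\{c}))\{a})\{c} | --a--▸ q2, --b--▸ q3
  q2 = (c.(rec X. (a.(a.c.X + (b.X)\{a}))\{c}))\{c} | ∅
  q3 = (rec X. (a.(a.c.X + (b.X)\{a}))\{c})\{a}\{c} | ∅
Coarsest stable partition (strong bisimilarity classes):
  B0 = {p0, q0}
  B1 = {p1, q1}
  B2 = {p2, p3, q2, q3}
p0 ∈ B0, q0 ∈ B0 → same block
Bisimilar ⇒ trace-equivalent.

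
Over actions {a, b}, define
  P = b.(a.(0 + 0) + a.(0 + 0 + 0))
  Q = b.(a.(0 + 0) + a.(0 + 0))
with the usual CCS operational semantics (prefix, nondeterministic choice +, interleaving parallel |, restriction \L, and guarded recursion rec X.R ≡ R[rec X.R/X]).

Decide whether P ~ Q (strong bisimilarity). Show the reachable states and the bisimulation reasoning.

LTS(P): 4 reachable states
  m0 = b.(a.(0 + 0) + a.(0 + 0 + 0)) → ··b··> m1
  m1 = a.(0 + 0) + a.(0 + 0 + 0) → ··a··> m2, ··a··> m3
  m2 = 0 + 0 → (no moves)
  m3 = 0 + 0 + 0 → (no moves)
LTS(Q): 3 reachable states
  n0 = b.(a.(0 + 0) + a.(0 + 0)) → ··b··> n1
  n1 = a.(0 + 0) + a.(0 + 0) → ··a··> n2
  n2 = 0 + 0 → (no moves)
Partition-refinement fixed point:
  B0 = {m0, n0}
  B1 = {m1, n1}
  B2 = {m2, m3, n2}
m0 ∈ B0, n0 ∈ B0 → same block

P ~ Q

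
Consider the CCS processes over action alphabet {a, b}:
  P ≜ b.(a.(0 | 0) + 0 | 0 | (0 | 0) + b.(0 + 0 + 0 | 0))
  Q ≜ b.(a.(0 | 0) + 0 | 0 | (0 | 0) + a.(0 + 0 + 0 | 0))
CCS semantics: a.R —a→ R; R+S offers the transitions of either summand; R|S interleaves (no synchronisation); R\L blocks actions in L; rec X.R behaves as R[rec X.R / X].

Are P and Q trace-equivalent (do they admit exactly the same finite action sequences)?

Reachable graph of P (4 states):
  u0 = b.(a.(0 | 0) + 0 | 0 | (0 | 0) + b.(0 + 0 + 0 | 0)) :: =b=> u1
  u1 = a.(0 | 0) + 0 | 0 | (0 | 0) + b.(0 + 0 + 0 | 0) :: =a=> u2, =b=> u3
  u2 = 0 | 0 :: stopped
  u3 = 0 + 0 + 0 | 0 :: stopped
Reachable graph of Q (4 states):
  v0 = b.(a.(0 | 0) + 0 | 0 | (0 | 0) + a.(0 + 0 + 0 | 0)) :: =b=> v1
  v1 = a.(0 | 0) + 0 | 0 | (0 | 0) + a.(0 + 0 + 0 | 0) :: =a=> v2, =a=> v3
  v2 = 0 + 0 + 0 | 0 :: stopped
  v3 = 0 | 0 :: stopped
Run σ = ⟨bb⟩ on P: start {u0}
  [1] b ⇒ {u1}
  [2] b ⇒ {u3}
  — P admits the full trace.
Run σ = ⟨bb⟩ on Q: start {v0}
  [1] b ⇒ {v1}
  [2] b ⇒ ∅ (Q stuck)

trace-distinct — witness ⟨bb⟩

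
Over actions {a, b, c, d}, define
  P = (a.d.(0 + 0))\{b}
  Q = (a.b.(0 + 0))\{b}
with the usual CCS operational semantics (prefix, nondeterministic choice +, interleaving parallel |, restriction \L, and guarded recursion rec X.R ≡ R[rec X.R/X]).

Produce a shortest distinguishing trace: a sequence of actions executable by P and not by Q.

ad

Reachable graph of P (3 states):
  u0 = (a.d.(0 + 0))\{b} :: ··a··> u1
  u1 = (d.(0 + 0))\{b} :: ··d··> u2
  u2 = (0 + 0)\{b} :: ·
Reachable graph of Q (2 states):
  v0 = (a.b.(0 + 0))\{b} :: ··a··> v1
  v1 = (b.(0 + 0))\{b} :: ·
Executing ad from P (initial set {u0}):
  step 1 (a): {u1}
  step 2 (d): {u2}
  P completes σ.
Executing ad from Q (initial set {v0}):
  step 1 (a): {v1}
  step 2 (d): ∅ (Q stuck)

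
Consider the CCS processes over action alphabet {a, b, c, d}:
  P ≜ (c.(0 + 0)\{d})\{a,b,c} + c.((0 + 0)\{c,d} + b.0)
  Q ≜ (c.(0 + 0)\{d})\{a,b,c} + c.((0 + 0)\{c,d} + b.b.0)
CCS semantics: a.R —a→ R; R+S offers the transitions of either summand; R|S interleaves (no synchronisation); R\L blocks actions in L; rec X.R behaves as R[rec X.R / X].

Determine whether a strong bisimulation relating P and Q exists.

P ≁ Q

Reachable graph of P (3 states):
  s0 = (c.(0 + 0)\{d})\{a,b,c} + c.((0 + 0)\{c,d} + b.0) → =c=> s1
  s1 = (0 + 0)\{c,d} + b.0 → =b=> s2
  s2 = 0 → ·
Reachable graph of Q (4 states):
  t0 = (c.(0 + 0)\{d})\{a,b,c} + c.((0 + 0)\{c,d} + b.b.0) → =c=> t1
  t1 = (0 + 0)\{c,d} + b.b.0 → =b=> t2
  t2 = b.0 → =b=> t3
  t3 = 0 → ·
Partition-refinement fixed point:
  B0 = {s0}
  B1 = {s1, t2}
  B2 = {s2, t3}
  B3 = {t0}
  B4 = {t1}
s0 ∈ B0, t0 ∈ B3 → different blocks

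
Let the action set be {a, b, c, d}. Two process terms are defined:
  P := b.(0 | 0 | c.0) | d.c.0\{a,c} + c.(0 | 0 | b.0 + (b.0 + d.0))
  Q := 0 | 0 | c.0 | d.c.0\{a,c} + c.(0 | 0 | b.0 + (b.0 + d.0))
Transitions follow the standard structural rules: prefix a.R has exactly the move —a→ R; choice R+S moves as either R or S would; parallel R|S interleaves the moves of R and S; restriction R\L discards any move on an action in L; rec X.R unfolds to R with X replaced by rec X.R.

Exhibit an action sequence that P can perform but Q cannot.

b

Reachable graph of P (12 states):
  m0 = b.(0 | 0 | c.0) | d.c.0\{a,c} + c.(0 | 0 | b.0 + (b.0 + d.0)) | ··b··> m1, ··c··> m2, ··d··> m3
  m1 = 0 | 0 | c.0 | d.c.0\{a,c} | ··c··> m4, ··d··> m5
  m2 = 0 | 0 | b.0 + (b.0 + d.0) | ··b··> m6, ··b··> m7, ··d··> m6
  m3 = b.(0 | 0 | c.0) | c.0\{a,c} | ··b··> m5, ··c··> m8
  m4 = 0 | 0 | 0 | d.c.0\{a,c} | ··d··> m9
  m5 = 0 | 0 | c.0 | c.0\{a,c} | ··c··> m10, ··c··> m9
  m6 = 0 | (no moves)
  m7 = 0 | 0 | 0 | (no moves)
  m8 = b.(0 | 0 | c.0) | 0\{a,c} | ··b··> m10
  m9 = 0 | 0 | 0 | c.0\{a,c} | ··c··> m11
  m10 = 0 | 0 | c.0 | 0\{a,c} | ··c··> m11
  m11 = 0 | 0 | 0 | 0\{a,c} | (no moves)
Reachable graph of Q (9 states):
  n0 = 0 | 0 | c.0 | d.c.0\{a,c} + c.(0 | 0 | b.0 + (b.0 + d.0)) | ··c··> n1, ··c··> n2, ··d··> n3
  n1 = 0 | 0 | 0 | d.c.0\{a,c} | ··d··> n4
  n2 = 0 | 0 | b.0 + (b.0 + d.0) | ··b··> n5, ··b··> n6, ··d··> n5
  n3 = 0 | 0 | c.0 | c.0\{a,c} | ··c··> n4, ··c··> n7
  n4 = 0 | 0 | 0 | c.0\{a,c} | ··c··> n8
  n5 = 0 | (no moves)
  n6 = 0 | 0 | 0 | (no moves)
  n7 = 0 | 0 | c.0 | 0\{a,c} | ··c··> n8
  n8 = 0 | 0 | 0 | 0\{a,c} | (no moves)
Executing b from P (initial set {m0}):
  after b @ step 1: {m1}
  — P admits the full trace.
Executing b from Q (initial set {n0}):
  after b @ step 1: no successor for Q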